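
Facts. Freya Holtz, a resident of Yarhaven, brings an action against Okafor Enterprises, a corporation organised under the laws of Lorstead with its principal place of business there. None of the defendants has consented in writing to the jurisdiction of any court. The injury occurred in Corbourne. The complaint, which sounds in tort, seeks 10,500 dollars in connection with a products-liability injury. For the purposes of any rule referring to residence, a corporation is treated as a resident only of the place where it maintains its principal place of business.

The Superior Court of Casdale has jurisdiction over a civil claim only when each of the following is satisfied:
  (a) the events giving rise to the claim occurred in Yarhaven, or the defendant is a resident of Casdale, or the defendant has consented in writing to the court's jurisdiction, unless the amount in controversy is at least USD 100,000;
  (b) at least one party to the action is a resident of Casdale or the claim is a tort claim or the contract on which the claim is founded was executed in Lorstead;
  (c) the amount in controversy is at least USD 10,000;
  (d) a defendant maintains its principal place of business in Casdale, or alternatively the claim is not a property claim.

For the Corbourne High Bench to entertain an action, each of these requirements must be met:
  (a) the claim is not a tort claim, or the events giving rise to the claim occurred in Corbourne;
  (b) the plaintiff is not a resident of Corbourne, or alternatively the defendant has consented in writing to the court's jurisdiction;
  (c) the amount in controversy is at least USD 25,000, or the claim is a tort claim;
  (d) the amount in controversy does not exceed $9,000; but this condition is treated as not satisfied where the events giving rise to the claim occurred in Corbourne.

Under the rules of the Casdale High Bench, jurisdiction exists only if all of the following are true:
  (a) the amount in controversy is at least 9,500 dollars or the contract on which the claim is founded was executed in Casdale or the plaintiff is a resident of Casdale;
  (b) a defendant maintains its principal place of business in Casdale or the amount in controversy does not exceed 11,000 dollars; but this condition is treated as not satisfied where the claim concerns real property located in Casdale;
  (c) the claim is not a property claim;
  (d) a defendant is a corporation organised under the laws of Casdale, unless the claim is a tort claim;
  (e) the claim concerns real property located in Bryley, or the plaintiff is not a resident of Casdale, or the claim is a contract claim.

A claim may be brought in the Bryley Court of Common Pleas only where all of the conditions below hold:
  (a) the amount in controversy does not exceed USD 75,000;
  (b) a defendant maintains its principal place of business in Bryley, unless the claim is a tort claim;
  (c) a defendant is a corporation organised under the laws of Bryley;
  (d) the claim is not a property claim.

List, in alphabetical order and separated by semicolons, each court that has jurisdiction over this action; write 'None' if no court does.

the Casdale High Bench

The Superior Court of Casdale:
  (a) The operative events occurred in Corbourne, not Yarhaven; the defendant resides in Lorstead, not Casdale; no such written consent has been filed — no alternative holds. And the amount in controversy is USD 10,500, below the 100,000 dollars floor, so the proviso does not save it. Not met.
  (b) The claim is a tort claim, which satisfies one of the alternatives. Met.
  (c) The amount in controversy is 10,500 dollars, which meets the 10,000 dollars floor. Satisfied.
  (d) The claim is a tort claim, not a property claim, so one alternative holds. Satisfied.
  → Not every requirement is met — no jurisdiction.
The Corbourne High Bench:
  (a) The operative events occurred in Corbourne, which satisfies one of the alternatives. Condition met.
  (b) The plaintiff resides in Yarhaven, which is not Corbourne, so this disjunct is met. Condition met.
  (c) The claim is a tort claim — that alternative is enough. Met.
  (d) The amount in controversy is USD 10,500, above the $9,000 ceiling. Fails.
  → At least one condition fails; no jurisdiction.
The Casdale High Bench:
  (a) The amount in controversy is USD 10,500, which meets the 9,500 dollars floor — that alternative is enough. Satisfied.
  (b) The amount in controversy is $10,500, within the 11,000 dollars ceiling, which satisfies one of the alternatives. The exception is not triggered, since the claim does not concern real property. Met.
  (c) The claim is a tort claim, not a property claim. Condition met.
  (d) The corporate defendant(s) are organised in Lorstead, not Casdale. However, the claim is a tort claim, so the 'unless' proviso supplies this condition. Met.
  (e) The plaintiff resides in Yarhaven, which is not Casdale — that alternative is enough. Condition met.
  → All conditions met; jurisdiction exists.
The Bryley Court of Common Pleas:
  (a) The amount in controversy is $10,500, within the USD 75,000 ceiling. Condition met.
  (b) The corporate defendant(s) have their principal place of business in Lorstead, not Bryley. The proviso rescues it, though: the claim is a tort claim. Satisfied.
  (c) The corporate defendant(s) are organised in Lorstead, not Bryley. Condition not met.
  (d) The claim is a tort claim, not a property claim. Met.
  → Not every requirement is met — no jurisdiction.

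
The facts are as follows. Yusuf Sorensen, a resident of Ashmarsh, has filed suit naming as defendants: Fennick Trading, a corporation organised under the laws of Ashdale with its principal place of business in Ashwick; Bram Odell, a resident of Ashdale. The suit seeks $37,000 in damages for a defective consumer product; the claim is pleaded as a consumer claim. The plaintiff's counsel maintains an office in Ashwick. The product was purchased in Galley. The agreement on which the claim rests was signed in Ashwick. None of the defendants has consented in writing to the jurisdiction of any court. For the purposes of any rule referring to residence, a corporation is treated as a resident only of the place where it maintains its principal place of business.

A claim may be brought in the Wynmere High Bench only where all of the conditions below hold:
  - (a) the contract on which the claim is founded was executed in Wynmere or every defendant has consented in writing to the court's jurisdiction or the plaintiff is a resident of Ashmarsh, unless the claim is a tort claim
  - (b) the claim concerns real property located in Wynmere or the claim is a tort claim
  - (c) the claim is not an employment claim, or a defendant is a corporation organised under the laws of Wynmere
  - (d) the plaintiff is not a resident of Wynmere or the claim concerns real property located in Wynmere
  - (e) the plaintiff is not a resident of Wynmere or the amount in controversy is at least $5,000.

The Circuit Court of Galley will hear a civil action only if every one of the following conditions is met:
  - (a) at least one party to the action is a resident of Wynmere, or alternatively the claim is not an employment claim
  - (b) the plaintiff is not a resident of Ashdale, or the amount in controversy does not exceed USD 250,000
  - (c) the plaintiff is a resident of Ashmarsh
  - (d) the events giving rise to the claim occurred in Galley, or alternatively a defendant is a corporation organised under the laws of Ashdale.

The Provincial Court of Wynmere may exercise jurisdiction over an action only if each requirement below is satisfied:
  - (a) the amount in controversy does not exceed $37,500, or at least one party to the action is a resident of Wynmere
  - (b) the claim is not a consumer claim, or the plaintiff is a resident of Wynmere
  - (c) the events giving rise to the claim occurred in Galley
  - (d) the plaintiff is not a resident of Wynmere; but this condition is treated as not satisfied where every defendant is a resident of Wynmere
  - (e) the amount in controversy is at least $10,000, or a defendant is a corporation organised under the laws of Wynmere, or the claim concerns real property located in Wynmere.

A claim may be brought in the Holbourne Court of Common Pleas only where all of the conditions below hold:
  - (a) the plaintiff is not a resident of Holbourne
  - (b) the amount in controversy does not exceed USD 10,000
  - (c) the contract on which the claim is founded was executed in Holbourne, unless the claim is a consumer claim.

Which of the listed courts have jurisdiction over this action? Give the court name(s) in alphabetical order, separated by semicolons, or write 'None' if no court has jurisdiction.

The Wynmere High Bench:
  (a) The plaintiff resides in Ashmarsh, so this disjunct is met. Condition met.
  (b) The claim does not concern real property; the claim is a consumer claim, not a tort claim — every alternative fails. Condition not met.
  (c) The claim is a consumer claim, not an employment claim — that alternative is enough. Satisfied.
  (d) The plaintiff resides in Ashmarsh, which is not Wynmere, so this disjunct is met. Satisfied.
  (e) The plaintiff resides in Ashmarsh, which is not Wynmere — that alternative is enough. Satisfied.
  → The court lacks jurisdiction.
The Circuit Court of Galley:
  (a) The claim is a consumer claim, not an employment claim — that alternative is enough. Satisfied.
  (b) The plaintiff resides in Ashmarsh, which is not Ashdale, so one alternative holds. Satisfied.
  (c) The plaintiff resides in Ashmarsh. Condition met.
  (d) The operative events occurred in Galley, which satisfies one of the alternatives. Condition met.
  → All conditions met; jurisdiction exists.
The Provincial Court of Wynmere:
  (a) The amount in controversy is USD 37,000, within the $37,500 ceiling — that alternative is enough. Satisfied.
  (b) The claim is a consumer claim; the plaintiff resides in Ashmarsh, not Wynmere — none of the alternatives is met. Condition not met.
  (c) The operative events occurred in Galley. Met.
  (d) The plaintiff resides in Ashmarsh, which is not Wynmere. And the carve-out is inapplicable — the defendants reside as follows — Fennick Trading in Ashwick, Bram Odell in Ashdale — not all in Wynmere. Satisfied.
  (e) The amount in controversy is 37,000 dollars, which meets the $10,000 floor, so one alternative holds. Condition met.
  → Not every requirement is met — no jurisdiction.
The Holbourne Court of Common Pleas:
  (a) The plaintiff resides in Ashmarsh, which is not Holbourne. Condition met.
  (b) The amount in controversy is $37,000, above the USD 10,000 ceiling. Not met.
  (c) The contract was executed in Ashwick, not Holbourne. The proviso rescues it, though: the claim is a consumer claim. Met.
  → No jurisdiction.

the Circuit Court of Galley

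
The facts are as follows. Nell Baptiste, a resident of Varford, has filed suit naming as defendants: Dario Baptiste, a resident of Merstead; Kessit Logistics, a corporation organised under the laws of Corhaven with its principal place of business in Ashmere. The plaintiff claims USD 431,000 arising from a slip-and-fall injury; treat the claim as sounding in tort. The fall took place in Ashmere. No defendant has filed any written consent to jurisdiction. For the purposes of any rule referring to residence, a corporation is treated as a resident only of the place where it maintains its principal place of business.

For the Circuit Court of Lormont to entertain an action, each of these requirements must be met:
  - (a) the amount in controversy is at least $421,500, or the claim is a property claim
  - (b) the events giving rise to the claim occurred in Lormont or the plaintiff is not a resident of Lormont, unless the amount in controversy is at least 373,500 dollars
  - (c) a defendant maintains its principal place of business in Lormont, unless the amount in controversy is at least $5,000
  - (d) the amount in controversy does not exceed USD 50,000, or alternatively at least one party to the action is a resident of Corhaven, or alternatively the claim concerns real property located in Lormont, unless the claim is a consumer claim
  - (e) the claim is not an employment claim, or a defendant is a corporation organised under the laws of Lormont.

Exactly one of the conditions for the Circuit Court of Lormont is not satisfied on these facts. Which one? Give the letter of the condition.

(d)

The Circuit Court of Lormont:
  (a) The amount in controversy is 431,000 dollars, which meets the 421,500 dollars floor, which satisfies one of the alternatives. Condition met.
  (b) The plaintiff resides in Varford, which is not Lormont, which satisfies one of the alternatives. Satisfied.
  (c) The corporate defendant(s) have their principal place of business in Ashmere, not Lormont. But the amount in controversy is $431,000, which meets the USD 5,000 floor, and the 'unless' clause therefore excuses the requirement. Condition met.
  (d) The amount in controversy is $431,000, above the USD 50,000 ceiling; no party resides in Corhaven; the claim does not concern real property — none of the alternatives is met. Nor does the 'unless' clause help: the claim is a tort claim, not a consumer claim. Condition not met.
  (e) The claim is a tort claim, not an employment claim, so this disjunct is met. Condition met.
Only condition (d) fails.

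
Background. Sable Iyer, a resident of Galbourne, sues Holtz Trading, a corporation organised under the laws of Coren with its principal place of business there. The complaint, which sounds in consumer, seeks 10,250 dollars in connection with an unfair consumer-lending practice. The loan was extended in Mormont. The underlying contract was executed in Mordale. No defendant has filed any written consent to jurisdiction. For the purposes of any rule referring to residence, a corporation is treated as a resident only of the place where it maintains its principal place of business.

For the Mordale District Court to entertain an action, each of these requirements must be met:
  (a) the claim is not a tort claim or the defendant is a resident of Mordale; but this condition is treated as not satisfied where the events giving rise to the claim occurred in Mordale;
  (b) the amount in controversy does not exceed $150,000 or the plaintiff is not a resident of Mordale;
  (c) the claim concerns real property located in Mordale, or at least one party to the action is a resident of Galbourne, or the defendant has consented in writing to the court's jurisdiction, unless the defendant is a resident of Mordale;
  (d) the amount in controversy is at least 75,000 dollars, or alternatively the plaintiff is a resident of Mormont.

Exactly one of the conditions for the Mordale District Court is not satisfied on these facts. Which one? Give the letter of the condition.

The Mordale District Court:
  (a) The claim is a consumer claim, not a tort claim, which satisfies one of the alternatives. The exception is not triggered, since the operative events occurred in Mormont, not Mordale. Condition met.
  (b) The amount in controversy is 10,250 dollars, within the $150,000 ceiling — that alternative is enough. Satisfied.
  (c) Sable Iyer resides in Galbourne, so one alternative holds. Satisfied.
  (d) The amount in controversy is $10,250, below the 75,000 dollars floor; the plaintiff resides in Galbourne, not Mormont — no alternative holds. Fails.
Only condition (d) fails.

(d)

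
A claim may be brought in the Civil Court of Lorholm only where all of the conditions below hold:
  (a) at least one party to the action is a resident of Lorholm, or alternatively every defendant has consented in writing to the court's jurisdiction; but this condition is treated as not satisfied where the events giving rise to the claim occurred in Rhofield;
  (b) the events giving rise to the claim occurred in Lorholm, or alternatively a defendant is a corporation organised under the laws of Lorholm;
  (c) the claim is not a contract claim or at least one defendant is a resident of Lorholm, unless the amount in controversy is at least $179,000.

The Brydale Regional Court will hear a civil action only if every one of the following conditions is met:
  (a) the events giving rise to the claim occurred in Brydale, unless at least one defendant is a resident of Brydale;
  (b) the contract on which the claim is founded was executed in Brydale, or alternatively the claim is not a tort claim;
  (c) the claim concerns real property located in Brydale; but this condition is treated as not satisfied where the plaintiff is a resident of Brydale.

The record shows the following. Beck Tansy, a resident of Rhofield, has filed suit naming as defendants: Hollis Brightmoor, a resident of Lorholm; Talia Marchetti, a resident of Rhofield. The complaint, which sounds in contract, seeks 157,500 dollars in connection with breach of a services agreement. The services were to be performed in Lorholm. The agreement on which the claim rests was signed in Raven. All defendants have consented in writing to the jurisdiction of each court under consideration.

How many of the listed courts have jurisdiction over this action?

The Civil Court of Lorholm:
  (a) Hollis Brightmoor resides in Lorholm, which satisfies one of the alternatives. The carve-out does not apply: the operative events occurred in Lorholm, not Rhofield. Met.
  (b) The operative events occurred in Lorholm, so this disjunct is met. Satisfied.
  (c) Hollis Brightmoor resides in Lorholm, which satisfies one of the alternatives. Satisfied.
  → All conditions met; jurisdiction exists.
The Brydale Regional Court:
  (a) The operative events occurred in Lorholm, not Brydale. And no defendant resides in Brydale (they reside in Lorholm, Rhofield), so the proviso does not save it. Fails.
  (b) The claim is a contract claim, not a tort claim — that alternative is enough. Met.
  (c) The claim does not concern real property. Not met.
  → Not every requirement is met — no jurisdiction.
Courts with jurisdiction: the Civil Court of Lorholm — 1 in total.

1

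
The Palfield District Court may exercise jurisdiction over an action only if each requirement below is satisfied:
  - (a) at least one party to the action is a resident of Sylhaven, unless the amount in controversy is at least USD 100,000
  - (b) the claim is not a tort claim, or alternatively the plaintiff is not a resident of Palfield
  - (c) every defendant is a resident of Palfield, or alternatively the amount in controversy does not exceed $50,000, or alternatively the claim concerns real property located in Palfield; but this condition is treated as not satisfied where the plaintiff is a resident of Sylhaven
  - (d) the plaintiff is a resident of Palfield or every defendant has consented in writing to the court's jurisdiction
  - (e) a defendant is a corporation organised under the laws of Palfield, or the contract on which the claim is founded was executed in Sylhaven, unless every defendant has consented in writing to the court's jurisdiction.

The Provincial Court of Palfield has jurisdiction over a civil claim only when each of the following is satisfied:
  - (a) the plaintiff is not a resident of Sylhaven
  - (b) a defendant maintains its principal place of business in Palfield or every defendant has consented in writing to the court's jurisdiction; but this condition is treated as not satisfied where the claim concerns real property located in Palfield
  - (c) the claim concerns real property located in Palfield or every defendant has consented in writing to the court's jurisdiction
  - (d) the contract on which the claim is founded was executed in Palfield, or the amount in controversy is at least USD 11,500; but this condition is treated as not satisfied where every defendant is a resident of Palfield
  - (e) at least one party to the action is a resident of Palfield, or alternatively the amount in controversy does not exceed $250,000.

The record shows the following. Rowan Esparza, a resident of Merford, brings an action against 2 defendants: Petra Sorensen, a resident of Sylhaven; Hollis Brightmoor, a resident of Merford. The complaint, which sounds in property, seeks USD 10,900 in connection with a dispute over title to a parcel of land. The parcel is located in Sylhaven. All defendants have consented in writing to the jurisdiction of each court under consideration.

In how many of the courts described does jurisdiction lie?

The Palfield District Court:
  (a) Petra Sorensen resides in Sylhaven. Met.
  (b) The claim is a property claim, not a tort claim, which satisfies one of the alternatives. Condition met.
  (c) The amount in controversy is USD 10,900, within the USD 50,000 ceiling — that alternative is enough. The exception is not triggered, since the plaintiff resides in Merford, not Sylhaven. Met.
  (d) Every defendant has filed written consent, so this disjunct is met. Condition met.
  (e) No defendant is a corporation; no contract (and hence no place of execution) is alleged — none of the alternatives is met. The proviso rescues it, though: every defendant has filed written consent. Met.
  → Jurisdiction lies.
The Provincial Court of Palfield:
  (a) The plaintiff resides in Merford, which is not Sylhaven. Satisfied.
  (b) Every defendant has filed written consent, which satisfies one of the alternatives. The exception is not triggered, since the property lies in Sylhaven, not Palfield. Met.
  (c) Every defendant has filed written consent, so one alternative holds. Met.
  (d) No contract (and hence no place of execution) is alleged; the amount in controversy is $10,900, below the $11,500 floor — none of the alternatives is met. Not met.
  (e) The amount in controversy is 10,900 dollars, within the $250,000 ceiling, which satisfies one of the alternatives. Satisfied.
  → Not every requirement is met — no jurisdiction.
Courts with jurisdiction: the Palfield District Court — 1 in total.

1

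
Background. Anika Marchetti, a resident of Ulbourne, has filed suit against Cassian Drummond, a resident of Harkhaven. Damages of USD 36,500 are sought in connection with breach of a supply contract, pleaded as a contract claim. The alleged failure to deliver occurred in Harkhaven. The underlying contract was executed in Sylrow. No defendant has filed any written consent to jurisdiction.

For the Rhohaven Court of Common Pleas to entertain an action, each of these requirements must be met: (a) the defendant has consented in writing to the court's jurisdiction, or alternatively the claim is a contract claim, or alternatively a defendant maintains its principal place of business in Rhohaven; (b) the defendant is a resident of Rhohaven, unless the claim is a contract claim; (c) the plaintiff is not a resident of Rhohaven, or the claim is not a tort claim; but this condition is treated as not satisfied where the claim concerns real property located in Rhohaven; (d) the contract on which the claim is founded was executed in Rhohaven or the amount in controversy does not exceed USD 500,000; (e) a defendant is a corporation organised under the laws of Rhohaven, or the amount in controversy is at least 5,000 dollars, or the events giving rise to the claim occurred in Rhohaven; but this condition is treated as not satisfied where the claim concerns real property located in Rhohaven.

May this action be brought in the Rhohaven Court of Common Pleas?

Yes

The Rhohaven Court of Common Pleas:
  (a) The claim is a contract claim — that alternative is enough. Satisfied.
  (b) The defendant resides in Harkhaven, not Rhohaven. The proviso rescues it, though: the claim is a contract claim. Met.
  (c) The plaintiff resides in Ulbourne, which is not Rhohaven, so this disjunct is met. And the carve-out is inapplicable — the claim does not concern real property. Met.
  (d) The amount in controversy is $36,500, within the $500,000 ceiling, which satisfies one of the alternatives. Satisfied.
  (e) The amount in controversy is 36,500 dollars, which meets the $5,000 floor, so one alternative holds. The carve-out does not apply: the claim does not concern real property. Met.
  → Every requirement is satisfied — jurisdiction.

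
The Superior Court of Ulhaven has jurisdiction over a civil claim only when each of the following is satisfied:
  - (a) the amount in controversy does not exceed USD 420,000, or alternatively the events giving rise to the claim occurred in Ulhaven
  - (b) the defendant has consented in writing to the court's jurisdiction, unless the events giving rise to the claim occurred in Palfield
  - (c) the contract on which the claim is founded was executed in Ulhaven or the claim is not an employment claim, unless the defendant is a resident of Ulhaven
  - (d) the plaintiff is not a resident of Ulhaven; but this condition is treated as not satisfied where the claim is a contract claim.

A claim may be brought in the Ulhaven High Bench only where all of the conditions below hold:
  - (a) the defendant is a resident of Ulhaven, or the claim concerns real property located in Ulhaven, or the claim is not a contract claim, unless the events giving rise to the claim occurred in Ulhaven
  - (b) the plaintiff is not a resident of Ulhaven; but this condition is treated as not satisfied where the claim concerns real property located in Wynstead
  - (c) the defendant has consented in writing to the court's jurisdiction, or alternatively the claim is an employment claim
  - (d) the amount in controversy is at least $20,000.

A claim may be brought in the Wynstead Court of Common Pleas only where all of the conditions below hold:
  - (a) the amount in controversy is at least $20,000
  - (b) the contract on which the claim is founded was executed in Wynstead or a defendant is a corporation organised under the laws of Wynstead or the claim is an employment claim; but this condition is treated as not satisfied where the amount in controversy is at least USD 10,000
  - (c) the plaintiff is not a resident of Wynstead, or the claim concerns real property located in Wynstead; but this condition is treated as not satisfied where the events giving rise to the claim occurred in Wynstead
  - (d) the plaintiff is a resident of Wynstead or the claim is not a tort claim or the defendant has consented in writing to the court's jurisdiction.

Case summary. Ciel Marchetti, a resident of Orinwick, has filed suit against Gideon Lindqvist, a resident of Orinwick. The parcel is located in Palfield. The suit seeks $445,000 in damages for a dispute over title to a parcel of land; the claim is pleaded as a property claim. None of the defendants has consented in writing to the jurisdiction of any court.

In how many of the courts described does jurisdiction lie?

0

The Superior Court of Ulhaven:
  (a) The amount in controversy is $445,000, above the USD 420,000 ceiling; the operative events occurred in Palfield, not Ulhaven — no alternative holds. Condition not met.
  (b) No such written consent has been filed. The proviso rescues it, though: the operative events occurred in Palfield. Met.
  (c) The claim is a property claim, not an employment claim, so one alternative holds. Met.
  (d) The plaintiff resides in Orinwick, which is not Ulhaven. The carve-out does not apply: the claim is a property claim, not a contract claim. Satisfied.
  → Not every requirement is met — no jurisdiction.
The Ulhaven High Bench:
  (a) The claim is a property claim, not a contract claim — that alternative is enough. Satisfied.
  (b) The plaintiff resides in Orinwick, which is not Ulhaven. The exception is not triggered, since the property lies in Palfield, not Wynstead. Met.
  (c) No such written consent has been filed; the claim is a property claim, not an employment claim — none of the alternatives is met. Condition not met.
  (d) The amount in controversy is 445,000 dollars, which meets the 20,000 dollars floor. Satisfied.
  → No jurisdiction.
The Wynstead Court of Common Pleas:
  (a) The amount in controversy is 445,000 dollars, which meets the 20,000 dollars floor. Condition met.
  (b) No contract (and hence no place of execution) is alleged; no defendant is a corporation; the claim is a property claim, not an employment claim — none of the alternatives is met. Not satisfied.
  (c) The plaintiff resides in Orinwick, which is not Wynstead — that alternative is enough. And the carve-out is inapplicable — the operative events occurred in Palfield, not Wynstead. Condition met.
  (d) The claim is a property claim, not a tort claim — that alternative is enough. Satisfied.
  → The court lacks jurisdiction.
No court satisfies all of its conditions.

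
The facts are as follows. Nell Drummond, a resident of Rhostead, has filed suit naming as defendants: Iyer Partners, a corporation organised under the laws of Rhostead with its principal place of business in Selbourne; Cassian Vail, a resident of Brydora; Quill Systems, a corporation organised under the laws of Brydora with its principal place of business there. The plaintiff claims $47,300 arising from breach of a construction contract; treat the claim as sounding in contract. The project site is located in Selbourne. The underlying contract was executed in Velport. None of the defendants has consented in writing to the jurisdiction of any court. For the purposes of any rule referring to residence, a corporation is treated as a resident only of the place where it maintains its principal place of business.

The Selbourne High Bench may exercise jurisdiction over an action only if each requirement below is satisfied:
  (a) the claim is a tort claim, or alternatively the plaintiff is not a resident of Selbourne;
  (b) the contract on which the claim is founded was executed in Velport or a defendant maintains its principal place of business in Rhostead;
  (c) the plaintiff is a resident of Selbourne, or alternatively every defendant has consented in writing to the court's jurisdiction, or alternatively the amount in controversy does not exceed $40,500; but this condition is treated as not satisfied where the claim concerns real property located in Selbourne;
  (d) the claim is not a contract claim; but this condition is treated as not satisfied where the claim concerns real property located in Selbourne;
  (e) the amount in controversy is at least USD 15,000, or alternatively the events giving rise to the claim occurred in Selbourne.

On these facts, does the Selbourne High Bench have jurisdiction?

The Selbourne High Bench:
  (a) The plaintiff resides in Rhostead, which is not Selbourne, which satisfies one of the alternatives. Satisfied.
  (b) The contract was executed in Velport, which satisfies one of the alternatives. Condition met.
  (c) The plaintiff resides in Rhostead, not Selbourne; no such written consent has been filed; the amount in controversy is 47,300 dollars, above the $40,500 ceiling — none of the alternatives is met. Not satisfied.
  (d) The claim is a contract claim. Not met.
  (e) The amount in controversy is 47,300 dollars, which meets the $15,000 floor, so one alternative holds. Satisfied.
  → The court lacks jurisdiction.

No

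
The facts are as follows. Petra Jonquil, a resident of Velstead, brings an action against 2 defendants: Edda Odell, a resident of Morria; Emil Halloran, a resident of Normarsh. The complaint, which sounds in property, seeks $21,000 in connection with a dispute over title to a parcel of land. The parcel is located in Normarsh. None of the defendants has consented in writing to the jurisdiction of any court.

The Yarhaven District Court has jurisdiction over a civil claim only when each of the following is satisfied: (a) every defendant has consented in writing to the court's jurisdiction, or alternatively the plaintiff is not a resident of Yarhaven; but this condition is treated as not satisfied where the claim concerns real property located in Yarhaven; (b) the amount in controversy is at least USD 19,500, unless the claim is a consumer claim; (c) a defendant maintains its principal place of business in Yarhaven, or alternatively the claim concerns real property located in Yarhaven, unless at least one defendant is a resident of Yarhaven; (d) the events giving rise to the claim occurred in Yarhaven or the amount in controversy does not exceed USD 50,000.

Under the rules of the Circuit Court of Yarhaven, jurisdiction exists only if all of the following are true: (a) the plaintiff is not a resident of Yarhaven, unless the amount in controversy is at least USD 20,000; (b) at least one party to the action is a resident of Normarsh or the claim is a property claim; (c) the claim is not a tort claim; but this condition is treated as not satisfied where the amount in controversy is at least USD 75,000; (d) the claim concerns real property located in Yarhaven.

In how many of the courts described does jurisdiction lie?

The Yarhaven District Court:
  (a) The plaintiff resides in Velstead, which is not Yarhaven, so this disjunct is met. The carve-out does not apply: the property lies in Normarsh, not Yarhaven. Satisfied.
  (b) The amount in controversy is USD 21,000, which meets the $19,500 floor. Condition met.
  (c) No defendant is a corporation; the property lies in Normarsh, not Yarhaven — none of the alternatives is met. Nor does the 'unless' clause help: no defendant resides in Yarhaven (they reside in Morria, Normarsh). Not satisfied.
  (d) The amount in controversy is USD 21,000, within the USD 50,000 ceiling, so this disjunct is met. Met.
  → No jurisdiction.
The Circuit Court of Yarhaven:
  (a) The plaintiff resides in Velstead, which is not Yarhaven. Condition met.
  (b) Emil Halloran resides in Normarsh, which satisfies one of the alternatives. Met.
  (c) The claim is a property claim, not a tort claim. And the carve-out is inapplicable — the amount in controversy is 21,000 dollars, below the 75,000 dollars floor. Satisfied.
  (d) The property lies in Normarsh, not Yarhaven. Fails.
  → No jurisdiction.
No court satisfies all of its conditions.

0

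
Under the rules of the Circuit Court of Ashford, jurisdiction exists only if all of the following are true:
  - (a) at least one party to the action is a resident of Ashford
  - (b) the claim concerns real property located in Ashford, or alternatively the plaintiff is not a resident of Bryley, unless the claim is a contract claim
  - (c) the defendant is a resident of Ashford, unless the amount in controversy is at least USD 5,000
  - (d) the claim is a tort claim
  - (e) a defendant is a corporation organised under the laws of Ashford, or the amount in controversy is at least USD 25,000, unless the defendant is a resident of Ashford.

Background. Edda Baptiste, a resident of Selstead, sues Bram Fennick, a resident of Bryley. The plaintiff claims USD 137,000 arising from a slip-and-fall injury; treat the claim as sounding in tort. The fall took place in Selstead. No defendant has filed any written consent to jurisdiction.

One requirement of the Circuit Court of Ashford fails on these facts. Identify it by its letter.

The Circuit Court of Ashford:
  (a) No party resides in Ashford. Fails.
  (b) The plaintiff resides in Selstead, which is not Bryley, so one alternative holds. Condition met.
  (c) The defendant resides in Bryley, not Ashford. The proviso rescues it, though: the amount in controversy is 137,000 dollars, which meets the $5,000 floor. Met.
  (d) The claim is a tort claim. Met.
  (e) The amount in controversy is $137,000, which meets the 25,000 dollars floor, so this disjunct is met. Satisfied.
Only condition (a) fails.

(a)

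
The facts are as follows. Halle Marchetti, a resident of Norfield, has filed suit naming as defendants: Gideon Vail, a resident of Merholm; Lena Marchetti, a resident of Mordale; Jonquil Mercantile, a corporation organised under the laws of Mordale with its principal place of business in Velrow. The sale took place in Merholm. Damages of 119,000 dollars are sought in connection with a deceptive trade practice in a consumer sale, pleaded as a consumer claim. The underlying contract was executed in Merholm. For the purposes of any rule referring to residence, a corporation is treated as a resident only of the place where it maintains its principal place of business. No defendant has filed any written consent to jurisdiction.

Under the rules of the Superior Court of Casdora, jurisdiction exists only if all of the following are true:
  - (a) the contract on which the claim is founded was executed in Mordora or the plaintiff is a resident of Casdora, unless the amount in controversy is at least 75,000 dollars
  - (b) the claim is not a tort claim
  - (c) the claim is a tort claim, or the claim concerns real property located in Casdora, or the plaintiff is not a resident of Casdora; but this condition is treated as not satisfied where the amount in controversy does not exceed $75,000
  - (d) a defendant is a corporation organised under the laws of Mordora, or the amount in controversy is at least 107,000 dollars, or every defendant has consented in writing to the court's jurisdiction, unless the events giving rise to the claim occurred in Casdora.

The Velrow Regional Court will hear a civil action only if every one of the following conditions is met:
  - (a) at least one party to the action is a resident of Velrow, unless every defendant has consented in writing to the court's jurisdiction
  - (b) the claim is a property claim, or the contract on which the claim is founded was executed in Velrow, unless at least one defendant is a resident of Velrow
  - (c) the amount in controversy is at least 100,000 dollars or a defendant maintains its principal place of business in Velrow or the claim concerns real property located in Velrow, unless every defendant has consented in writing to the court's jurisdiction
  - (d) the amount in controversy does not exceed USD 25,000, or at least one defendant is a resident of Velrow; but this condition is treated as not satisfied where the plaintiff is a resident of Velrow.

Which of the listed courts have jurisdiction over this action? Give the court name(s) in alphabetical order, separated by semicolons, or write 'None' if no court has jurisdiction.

The Superior Court of Casdora:
  (a) The contract was executed in Merholm, not Mordora; the plaintiff resides in Norfield, not Casdora — every alternative fails. But the amount in controversy is 119,000 dollars, which meets the $75,000 floor, and the 'unless' clause therefore excuses the requirement. Condition met.
  (b) The claim is a consumer claim, not a tort claim. Satisfied.
  (c) The plaintiff resides in Norfield, which is not Casdora, so one alternative holds. And the carve-out is inapplicable — the amount in controversy is USD 119,000, above the $75,000 ceiling. Satisfied.
  (d) The amount in controversy is 119,000 dollars, which meets the $107,000 floor, so one alternative holds. Condition met.
  → The court has jurisdiction.
The Velrow Regional Court:
  (a) Jonquil Mercantile resides in Velrow. Met.
  (b) The claim is a consumer claim, not a property claim; the contract was executed in Merholm, not Velrow — no alternative holds. However, Jonquil Mercantile resides in Velrow, so the 'unless' proviso supplies this condition. Met.
  (c) The amount in controversy is 119,000 dollars, which meets the USD 100,000 floor — that alternative is enough. Satisfied.
  (d) Jonquil Mercantile resides in Velrow — that alternative is enough. The exception is not triggered, since the plaintiff resides in Norfield, not Velrow. Met.
  → All conditions met; jurisdiction exists.

the Superior Court of Casdora; the Velrow Regional Court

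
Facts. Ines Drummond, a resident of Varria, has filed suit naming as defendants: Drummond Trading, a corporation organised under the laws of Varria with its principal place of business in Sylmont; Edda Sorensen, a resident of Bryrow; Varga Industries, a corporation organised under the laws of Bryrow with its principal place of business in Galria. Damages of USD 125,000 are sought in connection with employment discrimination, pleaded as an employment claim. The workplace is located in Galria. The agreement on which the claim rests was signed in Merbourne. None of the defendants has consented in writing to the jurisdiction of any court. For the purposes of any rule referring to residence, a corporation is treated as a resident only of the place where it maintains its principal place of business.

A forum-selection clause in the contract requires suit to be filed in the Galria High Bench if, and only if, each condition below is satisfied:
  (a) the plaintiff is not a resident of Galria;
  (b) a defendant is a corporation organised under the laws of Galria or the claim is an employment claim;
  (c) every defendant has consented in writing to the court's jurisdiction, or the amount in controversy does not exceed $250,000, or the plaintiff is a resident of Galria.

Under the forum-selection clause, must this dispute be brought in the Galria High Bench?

Yes

The Galria High Bench:
  (a) The plaintiff resides in Varria, which is not Galria. Satisfied.
  (b) The claim is an employment claim, which satisfies one of the alternatives. Condition met.
  (c) The amount in controversy is 125,000 dollars, within the $250,000 ceiling, which satisfies one of the alternatives. Satisfied.
  → The clause applies.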